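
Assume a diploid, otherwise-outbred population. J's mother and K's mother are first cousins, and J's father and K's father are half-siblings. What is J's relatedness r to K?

Wright's path rule: contributions from independent ancestry routes add.
J and K are related in two ways: second cousins through their mothers (r = 1/32) and half first cousins through their fathers (r = 1/16).
r = 1/32 + 1/16 = 0.09375.

0.09375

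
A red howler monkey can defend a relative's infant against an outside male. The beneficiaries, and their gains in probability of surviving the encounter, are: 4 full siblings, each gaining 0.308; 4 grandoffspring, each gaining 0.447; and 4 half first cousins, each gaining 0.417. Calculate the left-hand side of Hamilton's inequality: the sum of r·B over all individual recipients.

1.16725

r to a full sibling = 1/2 (full sibs share both parents — two paths of length 2: r = 2·(1/2)^2 = 1/2).
r to a grandoffspring = 0.25 (two parent–offspring links: r = (1/2)^2 = 1/4).
r to a half first cousin = 1/16 (half first cousins share one grandparent — one path of length 4: r = (1/2)^4 = 1/16).
Summing one r·B term per recipient: 4·0.5·0.308 + 4·0.25·0.447 + 4·0.0625·0.417 = 1.16725.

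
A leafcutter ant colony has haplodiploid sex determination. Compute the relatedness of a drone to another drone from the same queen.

Haploid brothers each carry a random half of the queen's diploid genome, so on average they share half: r = 1/2.

0.5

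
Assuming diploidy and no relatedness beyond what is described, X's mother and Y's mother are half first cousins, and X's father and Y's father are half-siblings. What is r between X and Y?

0.078125

Wright's path rule: contributions from independent ancestry routes add.
X and Y are related in two ways: half second cousins through their mothers (r = 1/64) and half first cousins through their fathers (r = 1/16).
r = 1/64 + 1/16 = 5/64 = 0.078125.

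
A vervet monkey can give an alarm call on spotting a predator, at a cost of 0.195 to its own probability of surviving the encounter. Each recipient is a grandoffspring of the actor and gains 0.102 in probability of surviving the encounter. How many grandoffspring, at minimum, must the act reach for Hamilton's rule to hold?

8

r to a grandoffspring = 1/4 (two parent–offspring links: r = (1/2)^2 = 1/4).
Hamilton's rule: n·r·B > C  ⇒  n > C/(r·B) = 0.195/(0.25·0.102) = 7.647.
The smallest integer exceeding 7.647 is 8.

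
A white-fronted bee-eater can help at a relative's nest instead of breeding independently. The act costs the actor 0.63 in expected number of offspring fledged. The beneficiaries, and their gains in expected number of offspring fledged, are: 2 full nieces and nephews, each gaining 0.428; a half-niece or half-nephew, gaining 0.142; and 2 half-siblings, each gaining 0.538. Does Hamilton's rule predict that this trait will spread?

Hamilton's rule: the trait is favored when the sum of r·B over every recipient exceeds the actor's cost C.
r to a full niece or nephew = 0.25 (full aunt/uncle↔niece/nephew: two paths of length 3 through the shared grandparent pair: r = 2·(1/2)^3 = 1/4).
r to a half-niece or half-nephew = 1/8 (half-aunt/uncle↔niece/nephew: one path of length 3: r = (1/2)^3 = 1/8).
r to a half-sibling = 1/4 (half-sibs share one parent — one path of length 2: r = (1/2)^2 = 1/4).
Summing one r·B term per recipient: 2·0.25·0.428 + 1·0.125·0.142 + 2·0.25·0.538 = 0.50075.
0.50075 < 0.63: the indirect benefit is less than the cost.

No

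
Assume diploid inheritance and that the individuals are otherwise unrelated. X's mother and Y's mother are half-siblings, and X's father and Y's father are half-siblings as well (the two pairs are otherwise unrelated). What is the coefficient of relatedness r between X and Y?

0.125

Independent pedigree routes through distinct common ancestors add.
X and Y are related in two ways: half first cousins through their mothers (r = 1/16) and half first cousins through their fathers (r = 1/16).
r = 1/16 + 1/16 = 0.125.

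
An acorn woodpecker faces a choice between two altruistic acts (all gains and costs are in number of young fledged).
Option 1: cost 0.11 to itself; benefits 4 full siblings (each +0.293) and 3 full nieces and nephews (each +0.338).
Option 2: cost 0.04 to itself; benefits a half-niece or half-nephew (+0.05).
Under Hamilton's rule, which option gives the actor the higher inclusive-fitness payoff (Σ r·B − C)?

Option 1

Option 1: r to a full sibling = 0.5.
Option 1: r to a full niece or nephew = 0.25.
Option 1: Σ r·B − C = (4·0.5·0.293 + 3·0.25·0.338) − 0.11 = 0.7295.
Option 2: r to a half-niece or half-nephew = 0.125.
Option 2: Σ r·B − C = (1·0.125·0.05) − 0.04 = -0.03375.
Option 1 has the higher net inclusive-fitness payoff.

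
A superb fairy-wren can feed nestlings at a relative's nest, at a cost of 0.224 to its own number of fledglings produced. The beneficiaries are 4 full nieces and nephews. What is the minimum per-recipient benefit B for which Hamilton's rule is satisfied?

r to a full niece or nephew = 0.25 (full aunt/uncle↔niece/nephew: two paths of length 3 through the shared grandparent pair: r = 2·(1/2)^3 = 1/4).
Hamilton's rule with n recipients of equal r: n·r·B > C, so B > C/(n·r) = 0.224/(4·0.25) = 0.224.

0.224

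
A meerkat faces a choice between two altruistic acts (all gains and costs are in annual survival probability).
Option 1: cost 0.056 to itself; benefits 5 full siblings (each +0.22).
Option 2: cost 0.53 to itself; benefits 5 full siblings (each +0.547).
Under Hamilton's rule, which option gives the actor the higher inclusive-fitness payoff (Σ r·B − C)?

Option 1: r to a full sibling = 0.5.
Option 1: Σ r·B − C = (5·0.5·0.22) − 0.056 = 0.494.
Option 2: r to a full sibling = 0.5.
Option 2: Σ r·B − C = (5·0.5·0.547) − 0.53 = 0.8375.
Option 2 has the higher net inclusive-fitness payoff.

Option 2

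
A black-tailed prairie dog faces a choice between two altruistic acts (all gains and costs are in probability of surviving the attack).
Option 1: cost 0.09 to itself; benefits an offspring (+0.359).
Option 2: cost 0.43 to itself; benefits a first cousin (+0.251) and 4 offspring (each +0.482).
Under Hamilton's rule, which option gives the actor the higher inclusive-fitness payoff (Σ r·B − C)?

Option 2

Option 1: r to an offspring = 0.5.
Option 1: Σ r·B − C = (1·0.5·0.359) − 0.09 = 0.0895.
Option 2: r to a first cousin = 0.125.
Option 2: r to an offspring = 0.5.
Option 2: Σ r·B − C = (1·0.125·0.251 + 4·0.5·0.482) − 0.43 = 0.565375.
Option 2 has the higher net inclusive-fitness payoff.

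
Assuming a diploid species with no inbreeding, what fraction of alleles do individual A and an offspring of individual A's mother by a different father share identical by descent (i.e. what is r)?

Each parent–offspring link contributes a factor of 1/2, and independent paths through distinct common ancestors add.
Half-sibs share one parent — one path of length 2: r = (1/2)^2 = 1/4.

0.25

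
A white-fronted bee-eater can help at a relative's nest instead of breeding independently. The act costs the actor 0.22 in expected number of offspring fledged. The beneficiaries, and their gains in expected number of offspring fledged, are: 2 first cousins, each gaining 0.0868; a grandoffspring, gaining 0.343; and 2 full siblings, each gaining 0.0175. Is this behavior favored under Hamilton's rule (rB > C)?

Hamilton's rule: the trait is favored when the sum of r·B over every recipient exceeds the actor's cost C.
r to a first cousin = 1/8 (first cousins share one grandparent pair — two paths of length 4: r = 2·(1/2)^4 = 1/8).
r to a grandoffspring = 0.25 (two parent–offspring links: r = (1/2)^2 = 1/4).
r to a full sibling = 1/2 (full sibs share both parents — two paths of length 2: r = 2·(1/2)^2 = 1/2).
Summing one r·B term per recipient: 2·0.125·0.0868 + 1·0.25·0.343 + 2·0.5·0.0175 = 0.12495.
0.12495 < 0.22: the indirect benefit is less than the cost.

No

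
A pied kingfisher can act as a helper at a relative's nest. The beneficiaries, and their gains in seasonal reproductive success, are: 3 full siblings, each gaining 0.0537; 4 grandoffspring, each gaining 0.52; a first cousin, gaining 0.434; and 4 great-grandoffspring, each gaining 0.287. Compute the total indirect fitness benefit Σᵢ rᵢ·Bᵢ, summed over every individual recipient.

r to a full sibling = 1/2 (full sibs share both parents — two paths of length 2: r = 2·(1/2)^2 = 1/2).
r to a grandoffspring = 0.25 (two parent–offspring links: r = (1/2)^2 = 1/4).
r to a first cousin = 0.125 (first cousins share one grandparent pair — two paths of length 4: r = 2·(1/2)^4 = 1/8).
r to a great-grandoffspring = 1/8 (three parent–offspring links: r = (1/2)^3 = 1/8).
Summing one r·B term per recipient: 3·0.5·0.0537 + 4·0.25·0.52 + 1·0.125·0.434 + 4·0.125·0.287 = 0.7983.

0.7983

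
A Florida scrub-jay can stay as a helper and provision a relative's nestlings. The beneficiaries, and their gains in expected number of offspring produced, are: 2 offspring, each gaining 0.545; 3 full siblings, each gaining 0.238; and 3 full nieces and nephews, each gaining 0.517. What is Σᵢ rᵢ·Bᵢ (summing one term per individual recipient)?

r to an offspring = 1/2 (one parent–offspring link: r = (1/2)^1 = 1/2).
r to a full sibling = 0.5 (full sibs share both parents — two paths of length 2: r = 2·(1/2)^2 = 1/2).
r to a full niece or nephew = 0.25 (full aunt/uncle↔niece/nephew: two paths of length 3 through the shared grandparent pair: r = 2·(1/2)^3 = 1/4).
Summing one r·B term per recipient: 2·0.5·0.545 + 3·0.5·0.238 + 3·0.25·0.517 = 1.28975.

1.28975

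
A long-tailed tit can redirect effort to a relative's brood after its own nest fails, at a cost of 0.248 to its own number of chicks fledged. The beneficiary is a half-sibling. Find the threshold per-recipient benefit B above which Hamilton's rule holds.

r to a half-sibling = 1/4 (half-sibs share one parent — one path of length 2: r = (1/2)^2 = 1/4).
Hamilton's rule with n recipients of equal r: n·r·B > C, so B > C/(n·r) = 0.248/(1·0.25) = 0.992.

0.992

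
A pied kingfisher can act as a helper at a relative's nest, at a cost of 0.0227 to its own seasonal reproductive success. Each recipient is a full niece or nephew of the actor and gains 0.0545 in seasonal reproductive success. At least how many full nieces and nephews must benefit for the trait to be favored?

2

r to a full niece or nephew = 1/4 (full aunt/uncle↔niece/nephew: two paths of length 3 through the shared grandparent pair: r = 2·(1/2)^3 = 1/4).
Hamilton's rule: n·r·B > C  ⇒  n > C/(r·B) = 0.0227/(0.25·0.0545) = 1.666.
The smallest integer exceeding 1.666 is 2.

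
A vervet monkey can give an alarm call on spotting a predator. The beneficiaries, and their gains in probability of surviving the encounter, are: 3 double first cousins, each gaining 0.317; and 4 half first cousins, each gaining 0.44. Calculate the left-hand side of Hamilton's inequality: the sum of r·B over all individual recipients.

r to a double first cousin = 1/4 (double first cousins share both grandparent pairs — four paths of length 4: r = 4·(1/2)^4 = 1/4).
r to a half first cousin = 0.0625 (half first cousins share one grandparent — one path of length 4: r = (1/2)^4 = 1/16).
Summing one r·B term per recipient: 3·0.25·0.317 + 4·0.0625·0.44 = 0.34775.

0.34775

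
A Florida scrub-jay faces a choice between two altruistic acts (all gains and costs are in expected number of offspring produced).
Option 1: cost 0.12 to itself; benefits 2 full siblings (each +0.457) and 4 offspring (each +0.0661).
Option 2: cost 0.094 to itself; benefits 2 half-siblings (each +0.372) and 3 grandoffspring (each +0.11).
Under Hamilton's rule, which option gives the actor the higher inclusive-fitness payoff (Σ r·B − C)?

Option 1

Option 1: r to a full sibling = 0.5.
Option 1: r to an offspring = 0.5.
Option 1: Σ r·B − C = (2·0.5·0.457 + 4·0.5·0.0661) − 0.12 = 0.4692.
Option 2: r to a half-sibling = 0.25.
Option 2: r to a grandoffspring = 0.25.
Option 2: Σ r·B − C = (2·0.25·0.372 + 3·0.25·0.11) − 0.094 = 0.1745.
Option 1 has the higher net inclusive-fitness payoff.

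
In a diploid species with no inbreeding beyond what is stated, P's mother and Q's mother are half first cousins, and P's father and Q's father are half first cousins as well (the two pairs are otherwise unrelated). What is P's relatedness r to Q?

Relatedness sums over independent paths through distinct common ancestors.
P and Q are related in two ways: half second cousins through their mothers (r = 1/64) and half second cousins through their fathers (r = 1/64).
r = 1/64 + 1/64 = 0.03125.

0.03125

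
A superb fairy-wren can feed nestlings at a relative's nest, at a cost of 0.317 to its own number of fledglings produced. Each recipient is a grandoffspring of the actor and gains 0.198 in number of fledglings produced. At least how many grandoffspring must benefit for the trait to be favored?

7

r to a grandoffspring = 1/4 (two parent–offspring links: r = (1/2)^2 = 1/4).
Hamilton's rule: n·r·B > C  ⇒  n > C/(r·B) = 0.317/(0.25·0.198) = 6.404.
The smallest integer exceeding 6.404 is 7.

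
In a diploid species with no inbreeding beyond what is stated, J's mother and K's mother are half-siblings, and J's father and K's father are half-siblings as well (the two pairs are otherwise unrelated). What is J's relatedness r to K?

Wright's path rule: contributions from independent ancestry routes add.
J and K are related in two ways: half first cousins through their mothers (r = 1/16) and half first cousins through their fathers (r = 1/16).
r = 1/16 + 1/16 = 1/8 = 0.125.

0.125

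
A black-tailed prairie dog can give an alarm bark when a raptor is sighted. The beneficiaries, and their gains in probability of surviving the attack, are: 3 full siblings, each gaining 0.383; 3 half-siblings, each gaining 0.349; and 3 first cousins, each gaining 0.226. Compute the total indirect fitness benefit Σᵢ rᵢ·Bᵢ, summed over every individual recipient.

r to a full sibling = 0.5 (full sibs share both parents — two paths of length 2: r = 2·(1/2)^2 = 1/2).
r to a half-sibling = 0.25 (half-sibs share one parent — one path of length 2: r = (1/2)^2 = 1/4).
r to a first cousin = 0.125 (first cousins share one grandparent pair — two paths of length 4: r = 2·(1/2)^4 = 1/8).
Summing one r·B term per recipient: 3·0.5·0.383 + 3·0.25·0.349 + 3·0.125·0.226 = 0.921.

0.921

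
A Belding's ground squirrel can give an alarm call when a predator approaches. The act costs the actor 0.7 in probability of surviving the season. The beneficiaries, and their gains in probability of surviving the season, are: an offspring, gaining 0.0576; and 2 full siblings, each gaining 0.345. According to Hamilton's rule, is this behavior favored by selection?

No

Hamilton's rule: the trait is favored when the sum of r·B over every recipient exceeds the actor's cost C.
r to an offspring = 0.5 (one parent–offspring link: r = (1/2)^1 = 1/2).
r to a full sibling = 0.5 (full sibs share both parents — two paths of length 2: r = 2·(1/2)^2 = 1/2).
Summing one r·B term per recipient: 1·0.5·0.0576 + 2·0.5·0.345 = 0.3738.
0.3738 < 0.7: the indirect benefit is less than the cost.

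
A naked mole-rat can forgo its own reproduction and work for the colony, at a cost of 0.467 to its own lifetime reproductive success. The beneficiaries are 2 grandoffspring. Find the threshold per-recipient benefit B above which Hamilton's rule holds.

r to a grandoffspring = 1/4 (two parent–offspring links: r = (1/2)^2 = 1/4).
Hamilton's rule with n recipients of equal r: n·r·B > C, so B > C/(n·r) = 0.467/(2·0.25) = 0.934.

0.934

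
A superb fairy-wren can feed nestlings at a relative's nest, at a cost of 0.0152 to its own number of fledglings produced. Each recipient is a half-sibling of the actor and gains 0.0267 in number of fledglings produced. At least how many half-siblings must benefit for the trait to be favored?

r to a half-sibling = 0.25 (half-sibs share one parent — one path of length 2: r = (1/2)^2 = 1/4).
Hamilton's rule: n·r·B > C  ⇒  n > C/(r·B) = 0.0152/(0.25·0.0267) = 2.277.
The smallest integer exceeding 2.277 is 3.

3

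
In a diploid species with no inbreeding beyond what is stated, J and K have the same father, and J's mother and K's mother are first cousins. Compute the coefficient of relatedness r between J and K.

With two independent routes of shared ancestry, r is the sum of the two contributions.
J and K are related in two ways: half-sibs through their shared father (r = 1/4) and second cousins through their mothers (r = 1/32).
r = 1/4 + 1/32 = 9/32 = 0.28125.

0.28125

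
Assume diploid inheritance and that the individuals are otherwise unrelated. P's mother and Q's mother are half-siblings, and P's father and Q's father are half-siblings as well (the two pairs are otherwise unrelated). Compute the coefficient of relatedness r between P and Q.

Relatedness sums over independent paths through distinct common ancestors.
P and Q are related in two ways: half first cousins through their mothers (r = 1/16) and half first cousins through their fathers (r = 1/16).
r = 1/16 + 1/16 = 0.125.

0.125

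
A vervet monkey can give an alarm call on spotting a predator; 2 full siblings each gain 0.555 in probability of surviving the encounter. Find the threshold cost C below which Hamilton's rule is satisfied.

r to a full sibling = 1/2 (full sibs share both parents — two paths of length 2: r = 2·(1/2)^2 = 1/2).
Hamilton's rule: n·r·B > C, so the trait is favored while C < n·r·B = 2·0.5·0.555 = 0.555.

0.555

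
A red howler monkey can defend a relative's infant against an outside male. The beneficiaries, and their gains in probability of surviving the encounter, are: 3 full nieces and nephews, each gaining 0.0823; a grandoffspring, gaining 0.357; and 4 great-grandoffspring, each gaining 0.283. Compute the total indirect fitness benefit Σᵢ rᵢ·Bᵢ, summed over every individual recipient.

0.292475

r to a full niece or nephew = 0.25 (full aunt/uncle↔niece/nephew: two paths of length 3 through the shared grandparent pair: r = 2·(1/2)^3 = 1/4).
r to a grandoffspring = 1/4 (two parent–offspring links: r = (1/2)^2 = 1/4).
r to a great-grandoffspring = 1/8 (three parent–offspring links: r = (1/2)^3 = 1/8).
Summing one r·B term per recipient: 3·0.25·0.0823 + 1·0.25·0.357 + 4·0.125·0.283 = 0.292475.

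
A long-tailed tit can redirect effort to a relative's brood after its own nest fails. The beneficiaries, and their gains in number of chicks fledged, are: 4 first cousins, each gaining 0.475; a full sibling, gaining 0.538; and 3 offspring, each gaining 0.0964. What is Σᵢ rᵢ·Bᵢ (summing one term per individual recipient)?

0.6511

r to a first cousin = 1/8 (first cousins share one grandparent pair — two paths of length 4: r = 2·(1/2)^4 = 1/8).
r to a full sibling = 0.5 (full sibs share both parents — two paths of length 2: r = 2·(1/2)^2 = 1/2).
r to an offspring = 1/2 (one parent–offspring link: r = (1/2)^1 = 1/2).
Summing one r·B term per recipient: 4·0.125·0.475 + 1·0.5·0.538 + 3·0.5·0.0964 = 0.6511.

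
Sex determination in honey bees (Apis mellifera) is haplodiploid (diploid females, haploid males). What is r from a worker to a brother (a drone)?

0.25

Her haploid brother carries none of their father's genes and a random half of their mother's genome; that half matches the maternal half of her own genome with probability 1/2: r = 1/2 · 1/2 = 1/4.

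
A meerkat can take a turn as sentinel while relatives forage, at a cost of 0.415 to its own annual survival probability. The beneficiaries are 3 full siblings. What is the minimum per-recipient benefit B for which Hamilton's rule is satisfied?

r to a full sibling = 0.5 (full sibs share both parents — two paths of length 2: r = 2·(1/2)^2 = 1/2).
Hamilton's rule with n recipients of equal r: n·r·B > C, so B > C/(n·r) = 0.415/(3·0.5) = 0.2767.

0.2767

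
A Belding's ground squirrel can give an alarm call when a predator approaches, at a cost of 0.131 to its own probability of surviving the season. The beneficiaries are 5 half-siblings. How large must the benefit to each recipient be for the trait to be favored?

r to a half-sibling = 1/4 (half-sibs share one parent — one path of length 2: r = (1/2)^2 = 1/4).
Hamilton's rule with n recipients of equal r: n·r·B > C, so B > C/(n·r) = 0.131/(5·0.25) = 0.1048.

0.1048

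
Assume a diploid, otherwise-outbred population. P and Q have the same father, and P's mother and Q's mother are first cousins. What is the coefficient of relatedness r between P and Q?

0.28125

Wright's path rule: contributions from independent ancestry routes add.
P and Q are related in two ways: half-sibs through their shared father (r = 1/4) and second cousins through their mothers (r = 1/32).
r = 1/4 + 1/32 = 9/32 = 0.28125.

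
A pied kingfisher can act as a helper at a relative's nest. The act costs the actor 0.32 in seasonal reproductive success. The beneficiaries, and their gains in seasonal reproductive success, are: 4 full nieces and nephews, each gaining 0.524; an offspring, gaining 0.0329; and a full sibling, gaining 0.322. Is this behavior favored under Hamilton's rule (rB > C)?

Yes

Hamilton's rule: the trait is favored when the sum of r·B over every recipient exceeds the actor's cost C.
r to a full niece or nephew = 0.25 (full aunt/uncle↔niece/nephew: two paths of length 3 through the shared grandparent pair: r = 2·(1/2)^3 = 1/4).
r to an offspring = 1/2 (one parent–offspring link: r = (1/2)^1 = 1/2).
r to a full sibling = 0.5 (full sibs share both parents — two paths of length 2: r = 2·(1/2)^2 = 1/2).
Summing one r·B term per recipient: 4·0.25·0.524 + 1·0.5·0.0329 + 1·0.5·0.322 = 0.70145.
0.70145 > 0.32: the indirect benefit exceeds the cost.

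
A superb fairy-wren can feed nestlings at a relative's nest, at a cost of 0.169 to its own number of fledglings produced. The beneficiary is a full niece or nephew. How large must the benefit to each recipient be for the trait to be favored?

r to a full niece or nephew = 1/4 (full aunt/uncle↔niece/nephew: two paths of length 3 through the shared grandparent pair: r = 2·(1/2)^3 = 1/4).
Hamilton's rule with n recipients of equal r: n·r·B > C, so B > C/(n·r) = 0.169/(1·0.25) = 0.676.

0.676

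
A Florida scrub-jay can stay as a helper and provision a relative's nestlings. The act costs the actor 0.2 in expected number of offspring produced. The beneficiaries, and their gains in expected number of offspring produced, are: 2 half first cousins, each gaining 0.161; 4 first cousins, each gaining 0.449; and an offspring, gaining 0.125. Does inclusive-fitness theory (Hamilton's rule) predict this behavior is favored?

Hamilton's rule: the trait is favored when the sum of r·B over every recipient exceeds the actor's cost C.
r to a half first cousin = 1/16 (half first cousins share one grandparent — one path of length 4: r = (1/2)^4 = 1/16).
r to a first cousin = 1/8 (first cousins share one grandparent pair — two paths of length 4: r = 2·(1/2)^4 = 1/8).
r to an offspring = 0.5 (one parent–offspring link: r = (1/2)^1 = 1/2).
Summing one r·B term per recipient: 2·0.0625·0.161 + 4·0.125·0.449 + 1·0.5·0.125 = 0.307125.
0.307125 > 0.2: the indirect benefit exceeds the cost.

Yes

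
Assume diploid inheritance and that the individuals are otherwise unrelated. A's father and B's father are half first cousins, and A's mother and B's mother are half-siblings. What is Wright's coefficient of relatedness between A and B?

With two independent routes of shared ancestry, r is the sum of the two contributions.
A and B are related in two ways: half second cousins through their fathers (r = 1/64) and half first cousins through their mothers (r = 1/16).
r = 1/64 + 1/16 = 5/64 = 0.078125.

0.078125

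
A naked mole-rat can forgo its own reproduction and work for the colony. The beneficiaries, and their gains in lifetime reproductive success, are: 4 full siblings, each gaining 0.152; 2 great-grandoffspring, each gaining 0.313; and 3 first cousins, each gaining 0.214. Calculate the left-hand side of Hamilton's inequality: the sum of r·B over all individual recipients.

0.4625

r to a full sibling = 0.5 (full sibs share both parents — two paths of length 2: r = 2·(1/2)^2 = 1/2).
r to a great-grandoffspring = 1/8 (three parent–offspring links: r = (1/2)^3 = 1/8).
r to a first cousin = 1/8 (first cousins share one grandparent pair — two paths of length 4: r = 2·(1/2)^4 = 1/8).
Summing one r·B term per recipient: 4·0.5·0.152 + 2·0.125·0.313 + 3·0.125·0.214 = 0.4625.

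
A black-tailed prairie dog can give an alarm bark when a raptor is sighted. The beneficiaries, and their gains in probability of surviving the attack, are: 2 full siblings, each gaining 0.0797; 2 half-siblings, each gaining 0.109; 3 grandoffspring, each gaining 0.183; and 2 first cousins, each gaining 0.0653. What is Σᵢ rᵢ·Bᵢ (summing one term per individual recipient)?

r to a full sibling = 1/2 (full sibs share both parents — two paths of length 2: r = 2·(1/2)^2 = 1/2).
r to a half-sibling = 1/4 (half-sibs share one parent — one path of length 2: r = (1/2)^2 = 1/4).
r to a grandoffspring = 1/4 (two parent–offspring links: r = (1/2)^2 = 1/4).
r to a first cousin = 1/8 (first cousins share one grandparent pair — two paths of length 4: r = 2·(1/2)^4 = 1/8).
Summing one r·B term per recipient: 2·0.5·0.0797 + 2·0.25·0.109 + 3·0.25·0.183 + 2·0.125·0.0653 = 0.287775.

0.287775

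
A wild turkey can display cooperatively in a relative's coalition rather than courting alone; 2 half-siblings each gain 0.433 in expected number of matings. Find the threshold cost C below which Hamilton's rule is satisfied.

0.2165

r to a half-sibling = 0.25 (half-sibs share one parent — one path of length 2: r = (1/2)^2 = 1/4).
Hamilton's rule: n·r·B > C, so the trait is favored while C < n·r·B = 2·0.25·0.433 = 0.2165.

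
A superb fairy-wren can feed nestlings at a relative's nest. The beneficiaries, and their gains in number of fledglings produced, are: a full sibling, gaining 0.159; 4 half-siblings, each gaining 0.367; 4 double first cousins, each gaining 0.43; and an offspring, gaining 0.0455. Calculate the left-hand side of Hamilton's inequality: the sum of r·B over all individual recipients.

r to a full sibling = 0.5 (full sibs share both parents — two paths of length 2: r = 2·(1/2)^2 = 1/2).
r to a half-sibling = 1/4 (half-sibs share one parent — one path of length 2: r = (1/2)^2 = 1/4).
r to a double first cousin = 1/4 (double first cousins share both grandparent pairs — four paths of length 4: r = 4·(1/2)^4 = 1/4).
r to an offspring = 1/2 (one parent–offspring link: r = (1/2)^1 = 1/2).
Summing one r·B term per recipient: 1·0.5·0.159 + 4·0.25·0.367 + 4·0.25·0.43 + 1·0.5·0.0455 = 0.89925.

0.89925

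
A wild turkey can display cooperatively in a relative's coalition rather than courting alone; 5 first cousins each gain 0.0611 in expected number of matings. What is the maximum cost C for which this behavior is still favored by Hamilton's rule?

0.0381875

r to a first cousin = 1/8 (first cousins share one grandparent pair — two paths of length 4: r = 2·(1/2)^4 = 1/8).
Hamilton's rule: n·r·B > C, so the trait is favored while C < n·r·B = 5·0.125·0.0611 = 0.0381875.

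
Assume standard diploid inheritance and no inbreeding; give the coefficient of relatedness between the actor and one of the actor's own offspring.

Each parent–offspring link contributes a factor of 1/2, and independent paths through distinct common ancestors add.
One parent–offspring link: r = (1/2)^1 = 1/2.

0.5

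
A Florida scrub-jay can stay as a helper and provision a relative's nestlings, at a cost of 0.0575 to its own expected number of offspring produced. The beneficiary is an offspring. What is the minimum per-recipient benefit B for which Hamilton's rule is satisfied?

r to an offspring = 0.5 (one parent–offspring link: r = (1/2)^1 = 1/2).
Hamilton's rule with n recipients of equal r: n·r·B > C, so B > C/(n·r) = 0.0575/(1·0.5) = 0.115.

0.115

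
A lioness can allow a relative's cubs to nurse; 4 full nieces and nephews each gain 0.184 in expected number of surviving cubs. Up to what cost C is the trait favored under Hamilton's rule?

r to a full niece or nephew = 0.25 (full aunt/uncle↔niece/nephew: two paths of length 3 through the shared grandparent pair: r = 2·(1/2)^3 = 1/4).
Hamilton's rule: n·r·B > C, so the trait is favored while C < n·r·B = 4·0.25·0.184 = 0.184.

0.184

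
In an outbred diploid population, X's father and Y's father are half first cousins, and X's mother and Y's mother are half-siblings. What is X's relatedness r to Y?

Independent pedigree routes through distinct common ancestors add.
X and Y are related in two ways: half second cousins through their fathers (r = 1/64) and half first cousins through their mothers (r = 1/16).
r = 1/64 + 1/16 = 5/64 = 0.078125.

0.078125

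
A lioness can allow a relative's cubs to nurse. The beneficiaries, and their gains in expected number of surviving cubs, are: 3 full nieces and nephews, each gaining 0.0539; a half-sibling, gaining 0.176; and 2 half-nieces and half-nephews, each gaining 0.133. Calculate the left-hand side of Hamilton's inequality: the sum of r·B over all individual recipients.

0.117675

r to a full niece or nephew = 1/4 (full aunt/uncle↔niece/nephew: two paths of length 3 through the shared grandparent pair: r = 2·(1/2)^3 = 1/4).
r to a half-sibling = 1/4 (half-sibs share one parent — one path of length 2: r = (1/2)^2 = 1/4).
r to a half-niece or half-nephew = 1/8 (half-aunt/uncle↔niece/nephew: one path of length 3: r = (1/2)^3 = 1/8).
Summing one r·B term per recipient: 3·0.25·0.0539 + 1·0.25·0.176 + 2·0.125·0.133 = 0.117675.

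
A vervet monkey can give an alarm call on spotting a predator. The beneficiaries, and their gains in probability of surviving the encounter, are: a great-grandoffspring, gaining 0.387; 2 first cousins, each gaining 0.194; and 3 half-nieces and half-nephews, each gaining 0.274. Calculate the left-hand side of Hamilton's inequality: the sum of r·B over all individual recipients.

r to a great-grandoffspring = 0.125 (three parent–offspring links: r = (1/2)^3 = 1/8).
r to a first cousin = 1/8 (first cousins share one grandparent pair — two paths of length 4: r = 2·(1/2)^4 = 1/8).
r to a half-niece or half-nephew = 1/8 (half-aunt/uncle↔niece/nephew: one path of length 3: r = (1/2)^3 = 1/8).
Summing one r·B term per recipient: 1·0.125·0.387 + 2·0.125·0.194 + 3·0.125·0.274 = 0.199625.

0.199625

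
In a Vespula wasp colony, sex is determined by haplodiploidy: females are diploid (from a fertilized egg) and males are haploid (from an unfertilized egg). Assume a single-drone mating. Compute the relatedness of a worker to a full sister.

Haplodiploid full sisters inherit their father's entire haploid genome identically (contributing 1/2) and on average half of their mother's contribution (1/2 · 1/2 = 1/4); r = 1/2 + 1/4 = 3/4.

0.75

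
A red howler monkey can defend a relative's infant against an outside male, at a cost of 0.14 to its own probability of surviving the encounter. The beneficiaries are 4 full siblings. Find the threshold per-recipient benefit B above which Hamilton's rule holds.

r to a full sibling = 0.5 (full sibs share both parents — two paths of length 2: r = 2·(1/2)^2 = 1/2).
Hamilton's rule with n recipients of equal r: n·r·B > C, so B > C/(n·r) = 0.14/(4·0.5) = 0.07.

0.07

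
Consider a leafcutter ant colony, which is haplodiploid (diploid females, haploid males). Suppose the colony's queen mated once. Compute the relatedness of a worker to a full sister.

0.75

Haplodiploid full sisters inherit their father's entire haploid genome identically (contributing 1/2) and on average half of their mother's contribution (1/2 · 1/2 = 1/4); r = 1/2 + 1/4 = 3/4.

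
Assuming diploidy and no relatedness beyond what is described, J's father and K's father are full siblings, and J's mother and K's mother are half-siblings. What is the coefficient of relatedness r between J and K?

0.1875

Wright's path rule: contributions from independent ancestry routes add.
J and K are related in two ways: first cousins through their fathers (r = 1/8) and half first cousins through their mothers (r = 1/16).
r = 1/8 + 1/16 = 0.1875.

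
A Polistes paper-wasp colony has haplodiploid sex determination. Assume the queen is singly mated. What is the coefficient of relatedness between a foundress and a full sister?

0.75

Haplodiploid full sisters inherit their father's entire haploid genome identically (contributing 1/2) and on average half of their mother's contribution (1/2 · 1/2 = 1/4); r = 1/2 + 1/4 = 3/4.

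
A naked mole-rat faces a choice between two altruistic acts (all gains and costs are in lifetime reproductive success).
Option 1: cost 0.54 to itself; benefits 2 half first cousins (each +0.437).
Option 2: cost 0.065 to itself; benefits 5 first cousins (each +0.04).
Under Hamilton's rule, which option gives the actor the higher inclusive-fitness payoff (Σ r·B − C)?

Option 1: r to a half first cousin = 0.0625.
Option 1: Σ r·B − C = (2·0.0625·0.437) − 0.54 = -0.485375.
Option 2: r to a first cousin = 0.125.
Option 2: Σ r·B − C = (5·0.125·0.04) − 0.065 = -0.04.
Option 2 has the higher net inclusive-fitness payoff.

Option 2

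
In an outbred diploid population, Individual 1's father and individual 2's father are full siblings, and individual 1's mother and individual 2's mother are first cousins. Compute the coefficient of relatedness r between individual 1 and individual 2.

Relatedness sums over independent paths through distinct common ancestors.
Individual 1 and individual 2 are related in two ways: first cousins through their fathers (r = 1/8) and second cousins through their mothers (r = 1/32).
r = 1/8 + 1/32 = 5/32 = 0.15625.

0.15625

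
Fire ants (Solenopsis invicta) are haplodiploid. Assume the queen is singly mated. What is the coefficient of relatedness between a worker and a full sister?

0.75

Haplodiploid full sisters inherit their father's entire haploid genome identically (contributing 1/2) and on average half of their mother's contribution (1/2 · 1/2 = 1/4); r = 1/2 + 1/4 = 3/4.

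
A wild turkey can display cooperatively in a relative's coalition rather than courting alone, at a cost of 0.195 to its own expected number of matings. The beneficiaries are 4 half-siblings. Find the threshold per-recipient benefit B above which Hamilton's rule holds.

0.195

r to a half-sibling = 0.25 (half-sibs share one parent — one path of length 2: r = (1/2)^2 = 1/4).
Hamilton's rule with n recipients of equal r: n·r·B > C, so B > C/(n·r) = 0.195/(4·0.25) = 0.195.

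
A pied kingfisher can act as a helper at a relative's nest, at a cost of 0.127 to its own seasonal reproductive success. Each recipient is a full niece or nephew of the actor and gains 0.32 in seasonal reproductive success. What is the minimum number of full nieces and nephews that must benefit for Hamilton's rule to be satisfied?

r to a full niece or nephew = 0.25 (full aunt/uncle↔niece/nephew: two paths of length 3 through the shared grandparent pair: r = 2·(1/2)^3 = 1/4).
Hamilton's rule: n·r·B > C  ⇒  n > C/(r·B) = 0.127/(0.25·0.32) = 1.587.
The smallest integer exceeding 1.587 is 2.

2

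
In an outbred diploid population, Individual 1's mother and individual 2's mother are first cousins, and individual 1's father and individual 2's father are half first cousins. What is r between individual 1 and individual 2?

Wright's path rule: contributions from independent ancestry routes add.
Individual 1 and individual 2 are related in two ways: second cousins through their mothers (r = 1/32) and half second cousins through their fathers (r = 1/64).
r = 1/32 + 1/64 = 3/64 = 0.046875.

0.046875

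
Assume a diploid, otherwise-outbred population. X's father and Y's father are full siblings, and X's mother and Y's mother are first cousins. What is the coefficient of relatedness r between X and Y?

0.15625

Wright's path rule: contributions from independent ancestry routes add.
X and Y are related in two ways: first cousins through their fathers (r = 1/8) and second cousins through their mothers (r = 1/32).
r = 1/8 + 1/32 = 0.15625.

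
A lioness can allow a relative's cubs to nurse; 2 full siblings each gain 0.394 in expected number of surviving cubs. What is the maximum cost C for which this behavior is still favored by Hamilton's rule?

0.394

r to a full sibling = 0.5 (full sibs share both parents — two paths of length 2: r = 2·(1/2)^2 = 1/2).
Hamilton's rule: n·r·B > C, so the trait is favored while C < n·r·B = 2·0.5·0.394 = 0.394.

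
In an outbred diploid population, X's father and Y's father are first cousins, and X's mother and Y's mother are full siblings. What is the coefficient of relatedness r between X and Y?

0.15625

Independent pedigree routes through distinct common ancestors add.
X and Y are related in two ways: second cousins through their fathers (r = 1/32) and first cousins through their mothers (r = 1/8).
r = 1/32 + 1/8 = 5/32 = 0.15625.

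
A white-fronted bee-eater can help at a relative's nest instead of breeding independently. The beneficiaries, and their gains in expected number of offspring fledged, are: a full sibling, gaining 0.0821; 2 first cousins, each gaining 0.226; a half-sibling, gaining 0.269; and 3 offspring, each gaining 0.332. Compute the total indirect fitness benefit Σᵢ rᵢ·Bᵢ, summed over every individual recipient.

r to a full sibling = 1/2 (full sibs share both parents — two paths of length 2: r = 2·(1/2)^2 = 1/2).
r to a first cousin = 1/8 (first cousins share one grandparent pair — two paths of length 4: r = 2·(1/2)^4 = 1/8).
r to a half-sibling = 1/4 (half-sibs share one parent — one path of length 2: r = (1/2)^2 = 1/4).
r to an offspring = 0.5 (one parent–offspring link: r = (1/2)^1 = 1/2).
Summing one r·B term per recipient: 1·0.5·0.0821 + 2·0.125·0.226 + 1·0.25·0.269 + 3·0.5·0.332 = 0.6628.

0.6628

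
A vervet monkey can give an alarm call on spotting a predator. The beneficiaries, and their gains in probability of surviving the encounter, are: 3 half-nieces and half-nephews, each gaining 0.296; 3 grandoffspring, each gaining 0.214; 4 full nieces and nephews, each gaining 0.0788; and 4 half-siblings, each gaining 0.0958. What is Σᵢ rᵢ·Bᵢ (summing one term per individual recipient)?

r to a half-niece or half-nephew = 1/8 (half-aunt/uncle↔niece/nephew: one path of length 3: r = (1/2)^3 = 1/8).
r to a grandoffspring = 1/4 (two parent–offspring links: r = (1/2)^2 = 1/4).
r to a full niece or nephew = 0.25 (full aunt/uncle↔niece/nephew: two paths of length 3 through the shared grandparent pair: r = 2·(1/2)^3 = 1/4).
r to a half-sibling = 1/4 (half-sibs share one parent — one path of length 2: r = (1/2)^2 = 1/4).
Summing one r·B term per recipient: 3·0.125·0.296 + 3·0.25·0.214 + 4·0.25·0.0788 + 4·0.25·0.0958 = 0.4461.

0.4461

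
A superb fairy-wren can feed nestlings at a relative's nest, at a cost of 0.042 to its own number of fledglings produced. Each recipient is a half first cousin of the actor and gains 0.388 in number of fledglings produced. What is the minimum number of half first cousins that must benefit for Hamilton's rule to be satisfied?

2

r to a half first cousin = 1/16 (half first cousins share one grandparent — one path of length 4: r = (1/2)^4 = 1/16).
Hamilton's rule: n·r·B > C  ⇒  n > C/(r·B) = 0.042/(0.0625·0.388) = 1.732.
The smallest integer exceeding 1.732 is 2.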